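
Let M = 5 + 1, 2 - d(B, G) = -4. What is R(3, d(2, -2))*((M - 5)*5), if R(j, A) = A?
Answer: 30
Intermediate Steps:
d(B, G) = 6 (d(B, G) = 2 - 1*(-4) = 2 + 4 = 6)
M = 6
R(3, d(2, -2))*((M - 5)*5) = 6*((6 - 5)*5) = 6*(1*5) = 6*5 = 30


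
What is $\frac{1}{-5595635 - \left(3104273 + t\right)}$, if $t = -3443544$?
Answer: $- \frac{1}{5256364} \approx -1.9025 \cdot 10^{-7}$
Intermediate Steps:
$\frac{1}{-5595635 - \left(3104273 + t\right)} = \frac{1}{-5595635 - -339271} = \frac{1}{-5595635 + \left(-3104273 + 3443544\right)} = \frac{1}{-5595635 + 339271} = \frac{1}{-5256364} = - \frac{1}{5256364}$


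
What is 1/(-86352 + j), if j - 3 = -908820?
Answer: -1/995169 ≈ -1.0049e-6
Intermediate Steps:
j = -908817 (j = 3 - 908820 = -908817)
1/(-86352 + j) = 1/(-86352 - 908817) = 1/(-995169) = -1/995169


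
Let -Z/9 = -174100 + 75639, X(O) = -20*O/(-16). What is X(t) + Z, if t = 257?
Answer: 3545881/4 ≈ 8.8647e+5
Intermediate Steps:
X(O) = 5*O/4 (X(O) = -20*O*(-1)/16 = -(-5)*O/4 = 5*O/4)
Z = 886149 (Z = -9*(-174100 + 75639) = -9*(-98461) = 886149)
X(t) + Z = (5/4)*257 + 886149 = 1285/4 + 886149 = 3545881/4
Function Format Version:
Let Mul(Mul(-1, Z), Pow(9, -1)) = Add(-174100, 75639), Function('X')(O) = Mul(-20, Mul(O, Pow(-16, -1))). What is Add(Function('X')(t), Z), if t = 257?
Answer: Rational(3545881, 4) ≈ 8.8647e+5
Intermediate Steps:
Function('X')(O) = Mul(Rational(5, 4), O) (Function('X')(O) = Mul(-20, Mul(O, Rational(-1, 16))) = Mul(-20, Mul(Rational(-1, 16), O)) = Mul(Rational(5, 4), O))
Z = 886149 (Z = Mul(-9, Add(-174100, 75639)) = Mul(-9, -98461) = 886149)
Add(Function('X')(t), Z) = Add(Mul(Rational(5, 4), 257), 886149) = Add(Rational(1285, 4), 886149) = Rational(3545881, 4)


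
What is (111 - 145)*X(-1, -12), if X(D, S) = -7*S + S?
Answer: -2448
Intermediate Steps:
X(D, S) = -6*S
(111 - 145)*X(-1, -12) = (111 - 145)*(-6*(-12)) = -34*72 = -2448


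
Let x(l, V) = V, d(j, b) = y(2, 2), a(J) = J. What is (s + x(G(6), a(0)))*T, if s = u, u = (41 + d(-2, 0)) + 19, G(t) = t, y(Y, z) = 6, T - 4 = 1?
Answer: 330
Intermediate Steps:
T = 5 (T = 4 + 1 = 5)
d(j, b) = 6
u = 66 (u = (41 + 6) + 19 = 47 + 19 = 66)
s = 66
(s + x(G(6), a(0)))*T = (66 + 0)*5 = 66*5 = 330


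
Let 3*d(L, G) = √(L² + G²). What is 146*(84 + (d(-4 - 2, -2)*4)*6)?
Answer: 12264 + 2336*√10 ≈ 19651.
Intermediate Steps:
d(L, G) = √(G² + L²)/3 (d(L, G) = √(L² + G²)/3 = √(G² + L²)/3)
146*(84 + (d(-4 - 2, -2)*4)*6) = 146*(84 + ((√((-2)² + (-4 - 2)²)/3)*4)*6) = 146*(84 + ((√(4 + (-6)²)/3)*4)*6) = 146*(84 + ((√(4 + 36)/3)*4)*6) = 146*(84 + ((√40/3)*4)*6) = 146*(84 + (((2*√10)/3)*4)*6) = 146*(84 + ((2*√10/3)*4)*6) = 146*(84 + (8*√10/3)*6) = 146*(84 + 16*√10) = 12264 + 2336*√10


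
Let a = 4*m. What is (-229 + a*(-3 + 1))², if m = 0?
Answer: 52441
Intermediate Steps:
a = 0 (a = 4*0 = 0)
(-229 + a*(-3 + 1))² = (-229 + 0*(-3 + 1))² = (-229 + 0*(-2))² = (-229 + 0)² = (-229)² = 52441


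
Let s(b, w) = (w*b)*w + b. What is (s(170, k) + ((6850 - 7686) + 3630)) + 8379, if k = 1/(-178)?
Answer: 179695891/15842 ≈ 11343.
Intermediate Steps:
k = -1/178 ≈ -0.0056180
s(b, w) = b + b*w**2 (s(b, w) = (b*w)*w + b = b*w**2 + b = b + b*w**2)
(s(170, k) + ((6850 - 7686) + 3630)) + 8379 = (170*(1 + (-1/178)**2) + ((6850 - 7686) + 3630)) + 8379 = (170*(1 + 1/31684) + (-836 + 3630)) + 8379 = (170*(31685/31684) + 2794) + 8379 = (2693225/15842 + 2794) + 8379 = 46955773/15842 + 8379 = 179695891/15842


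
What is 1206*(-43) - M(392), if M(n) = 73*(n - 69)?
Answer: -75437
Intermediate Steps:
M(n) = -5037 + 73*n (M(n) = 73*(-69 + n) = -5037 + 73*n)
1206*(-43) - M(392) = 1206*(-43) - (-5037 + 73*392) = -51858 - (-5037 + 28616) = -51858 - 1*23579 = -51858 - 23579 = -75437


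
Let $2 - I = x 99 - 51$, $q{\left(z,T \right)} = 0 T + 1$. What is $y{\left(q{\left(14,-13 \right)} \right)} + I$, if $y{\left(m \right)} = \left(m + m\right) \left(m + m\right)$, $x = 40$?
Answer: $-3903$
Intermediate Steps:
$q{\left(z,T \right)} = 1$ ($q{\left(z,T \right)} = 0 + 1 = 1$)
$I = -3907$ ($I = 2 - \left(40 \cdot 99 - 51\right) = 2 - \left(3960 - 51\right) = 2 - 3909 = -3907$)
$y{\left(m \right)} = 4 m^{2}$ ($y{\left(m \right)} = 2 m 2 m = 4 m^{2}$)
$y{\left(q{\left(14,-13 \right)} \right)} + I = 4 \cdot 1^{2} - 3907 = 4 \cdot 1 - 3907 = 4 - 3907 = -3903$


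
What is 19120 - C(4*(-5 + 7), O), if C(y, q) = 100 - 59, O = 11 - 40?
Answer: 19079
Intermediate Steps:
O = -29
C(y, q) = 41
19120 - C(4*(-5 + 7), O) = 19120 - 1*41 = 19120 - 41 = 19079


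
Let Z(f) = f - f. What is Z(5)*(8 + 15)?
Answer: 0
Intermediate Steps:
Z(f) = 0
Z(5)*(8 + 15) = 0*(8 + 15) = 0*23 = 0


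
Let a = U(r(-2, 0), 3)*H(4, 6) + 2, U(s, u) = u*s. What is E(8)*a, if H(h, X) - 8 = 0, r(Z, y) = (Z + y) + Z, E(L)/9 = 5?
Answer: -4230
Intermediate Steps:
E(L) = 45 (E(L) = 9*5 = 45)
r(Z, y) = y + 2*Z
H(h, X) = 8 (H(h, X) = 8 + 0 = 8)
U(s, u) = s*u
a = -94 (a = ((0 + 2*(-2))*3)*8 + 2 = ((0 - 4)*3)*8 + 2 = -4*3*8 + 2 = -12*8 + 2 = -96 + 2 = -94)
E(8)*a = 45*(-94) = -4230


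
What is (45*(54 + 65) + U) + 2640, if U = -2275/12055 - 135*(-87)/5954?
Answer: 114794584655/14355094 ≈ 7996.8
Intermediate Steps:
U = 25608125/14355094 (U = -2275*1/12055 + 11745*(1/5954) = -455/2411 + 11745/5954 = 25608125/14355094 ≈ 1.7839)
(45*(54 + 65) + U) + 2640 = (45*(54 + 65) + 25608125/14355094) + 2640 = (45*119 + 25608125/14355094) + 2640 = (5355 + 25608125/14355094) + 2640 = 76897136495/14355094 + 2640 = 114794584655/14355094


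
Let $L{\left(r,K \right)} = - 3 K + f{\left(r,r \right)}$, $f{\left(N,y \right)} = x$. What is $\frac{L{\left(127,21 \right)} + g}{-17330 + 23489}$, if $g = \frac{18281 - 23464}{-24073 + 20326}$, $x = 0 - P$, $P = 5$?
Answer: $- \frac{249613}{23077773} \approx -0.010816$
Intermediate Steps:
$x = -5$ ($x = 0 - 5 = -5$)
$f{\left(N,y \right)} = -5$
$g = \frac{5183}{3747}$ ($g = - \frac{5183}{-3747} = \left(-5183\right) \left(- \frac{1}{3747}\right) = \frac{5183}{3747} \approx 1.3832$)
$L{\left(r,K \right)} = -5 - 3 K$ ($L{\left(r,K \right)} = - 3 K - 5 = -5 - 3 K$)
$\frac{L{\left(127,21 \right)} + g}{-17330 + 23489} = \frac{\left(-5 - 63\right) + \frac{5183}{3747}}{-17330 + 23489} = \frac{\left(-5 - 63\right) + \frac{5183}{3747}}{6159} = \left(-68 + \frac{5183}{3747}\right) \frac{1}{6159} = \left(- \frac{249613}{3747}\right) \frac{1}{6159} = - \frac{249613}{23077773}$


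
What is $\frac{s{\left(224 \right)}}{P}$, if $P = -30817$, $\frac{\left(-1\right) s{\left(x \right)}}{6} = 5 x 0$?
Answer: $0$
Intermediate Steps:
$s{\left(x \right)} = 0$ ($s{\left(x \right)} = - 6 \cdot 5 x 0 = \left(-6\right) 0 = 0$)
$\frac{s{\left(224 \right)}}{P} = \frac{0}{-30817} = 0 \left(- \frac{1}{30817}\right) = 0$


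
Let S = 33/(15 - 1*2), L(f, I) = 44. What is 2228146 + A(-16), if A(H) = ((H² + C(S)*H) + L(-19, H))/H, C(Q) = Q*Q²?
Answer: 19580926021/8788 ≈ 2.2281e+6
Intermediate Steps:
S = 33/13 (S = 33/(15 - 2) = 33/13 ≈ 2.5385)
C(Q) = Q³
A(H) = (44 + H² + 35937*H/2197)/H (A(H) = ((H² + (33/13)³*H) + 44)/H = ((H² + 35937*H/2197) + 44)/H = (44 + H² + 35937*H/2197)/H)
2228146 + A(-16) = 2228146 + (35937/2197 - 16 + 44/(-16)) = 2228146 + (35937/2197 - 16 + 44*(-1/16)) = 2228146 + (35937/2197 - 16 - 11/4) = 2228146 - 21027/8788 = 19580926021/8788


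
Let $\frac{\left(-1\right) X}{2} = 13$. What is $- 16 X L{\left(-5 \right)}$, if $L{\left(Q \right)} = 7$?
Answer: $2912$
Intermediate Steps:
$X = -26$ ($X = \left(-2\right) 13 = -26$)
$- 16 X L{\left(-5 \right)} = \left(-16\right) \left(-26\right) 7 = 416 \cdot 7 = 2912$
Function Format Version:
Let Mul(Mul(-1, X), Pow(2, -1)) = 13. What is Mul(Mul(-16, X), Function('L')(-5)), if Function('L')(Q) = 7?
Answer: 2912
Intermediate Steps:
X = -26 (X = Mul(-2, 13) = -26)
Mul(Mul(-16, X), Function('L')(-5)) = Mul(Mul(-16, -26), 7) = Mul(416, 7) = 2912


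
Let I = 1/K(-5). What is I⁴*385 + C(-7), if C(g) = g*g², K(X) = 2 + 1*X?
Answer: -27398/81 ≈ -338.25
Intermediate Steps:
K(X) = 2 + X
I = -⅓ (I = 1/(2 - 5) = 1/(-3) = -⅓ ≈ -0.33333)
C(g) = g³
I⁴*385 + C(-7) = (-⅓)⁴*385 + (-7)³ = (1/81)*385 - 343 = 385/81 - 343 = -27398/81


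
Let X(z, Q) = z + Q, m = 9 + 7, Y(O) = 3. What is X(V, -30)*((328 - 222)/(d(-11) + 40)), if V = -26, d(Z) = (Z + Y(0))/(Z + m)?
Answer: -1855/12 ≈ -154.58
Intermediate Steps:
m = 16
d(Z) = (3 + Z)/(16 + Z) (d(Z) = (Z + 3)/(Z + 16) = (3 + Z)/(16 + Z))
X(z, Q) = Q + z
X(V, -30)*((328 - 222)/(d(-11) + 40)) = (-30 - 26)*((328 - 222)/((3 - 11)/(16 - 11) + 40)) = -5936/(-8/5 + 40) = -5936/192/5 = -5936*5/192 = -56*265/96 = -1855/12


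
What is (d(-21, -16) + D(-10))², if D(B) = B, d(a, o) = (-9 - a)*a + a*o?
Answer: 5476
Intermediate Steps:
d(a, o) = a*o + a*(-9 - a) (d(a, o) = a*(-9 - a) + a*o = a*o + a*(-9 - a))
(d(-21, -16) + D(-10))² = (-21*(-9 - 16 - 1*(-21)) - 10)² = (-21*(-9 - 16 + 21) - 10)² = (-21*(-4) - 10)² = (84 - 10)² = 74² = 5476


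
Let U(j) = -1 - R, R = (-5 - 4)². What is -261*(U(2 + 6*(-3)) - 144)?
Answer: 58986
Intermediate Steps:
R = 81 (R = (-9)² = 81)
U(j) = -82 (U(j) = -1 - 1*81 = -1 - 81 = -82)
-261*(U(2 + 6*(-3)) - 144) = -261*(-82 - 144) = -261*(-226) = 58986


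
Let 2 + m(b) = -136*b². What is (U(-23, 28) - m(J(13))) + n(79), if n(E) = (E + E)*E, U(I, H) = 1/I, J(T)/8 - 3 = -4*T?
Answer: 480948123/23 ≈ 2.0911e+7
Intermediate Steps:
J(T) = 24 - 32*T (J(T) = 24 + 8*(-4*T) = 24 - 32*T)
n(E) = 2*E² (n(E) = (2*E)*E = 2*E²)
m(b) = -2 - 136*b²
(U(-23, 28) - m(J(13))) + n(79) = (1/(-23) - (-2 - 136*(24 - 32*13)²)) + 2*79² = (-1/23 - (-2 - 136*(24 - 416)²)) + 2*6241 = (-1/23 - (-2 - 136*(-392)²)) + 12482 = (-1/23 - (-2 - 136*153664)) + 12482 = (-1/23 - (-2 - 20898304)) + 12482 = (-1/23 - 1*(-20898306)) + 12482 = (-1/23 + 20898306) + 12482 = 480661037/23 + 12482 = 480948123/23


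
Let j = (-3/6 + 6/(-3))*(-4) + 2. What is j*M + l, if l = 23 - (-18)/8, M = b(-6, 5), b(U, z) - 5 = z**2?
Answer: 1541/4 ≈ 385.25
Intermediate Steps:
b(U, z) = 5 + z**2
M = 30 (M = 5 + 5**2 = 5 + 25 = 30)
l = 101/4 (l = 23 - (-18)/8 = 23 - 1*(-9/4) = 23 + 9/4 = 101/4 ≈ 25.250)
j = 12 (j = (-3*1/6 + 6*(-1/3))*(-4) + 2 = (-1/2 - 2)*(-4) + 2 = -5/2*(-4) + 2 = 10 + 2 = 12)
j*M + l = 12*30 + 101/4 = 360 + 101/4 = 1541/4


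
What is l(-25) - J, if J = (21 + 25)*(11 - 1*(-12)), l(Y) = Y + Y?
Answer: -1108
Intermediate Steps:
l(Y) = 2*Y
J = 1058 (J = 46*(11 + 12) = 46*23 = 1058)
l(-25) - J = 2*(-25) - 1*1058 = -50 - 1058 = -1108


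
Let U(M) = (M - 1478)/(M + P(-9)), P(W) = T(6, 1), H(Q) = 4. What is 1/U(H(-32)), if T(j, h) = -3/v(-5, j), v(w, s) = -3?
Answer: -5/1474 ≈ -0.0033921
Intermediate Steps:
T(j, h) = 1 (T(j, h) = -3/(-3) = -3*(-1/3) = 1)
P(W) = 1
U(M) = (-1478 + M)/(1 + M) (U(M) = (M - 1478)/(M + 1) = (-1478 + M)/(1 + M))
1/U(H(-32)) = 1/((-1478 + 4)/(1 + 4)) = 1/(-1474/5) = -5/1474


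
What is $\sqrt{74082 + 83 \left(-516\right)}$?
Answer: $\sqrt{31254} \approx 176.79$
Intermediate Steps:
$\sqrt{74082 + 83 \left(-516\right)} = \sqrt{74082 - 42828} = \sqrt{31254}$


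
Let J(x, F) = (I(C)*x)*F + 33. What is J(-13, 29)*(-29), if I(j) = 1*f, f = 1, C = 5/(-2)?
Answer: 9976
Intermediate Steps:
C = -5/2 (C = 5*(-1/2) = -5/2 ≈ -2.5000)
I(j) = 1 (I(j) = 1*1 = 1)
J(x, F) = 33 + F*x (J(x, F) = (1*x)*F + 33 = x*F + 33 = F*x + 33 = 33 + F*x)
J(-13, 29)*(-29) = (33 + 29*(-13))*(-29) = (33 - 377)*(-29) = -344*(-29) = 9976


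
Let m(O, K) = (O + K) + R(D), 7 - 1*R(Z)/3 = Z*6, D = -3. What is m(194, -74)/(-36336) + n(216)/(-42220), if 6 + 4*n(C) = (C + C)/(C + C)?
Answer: -68229/12784216 ≈ -0.0053370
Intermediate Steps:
R(Z) = 21 - 18*Z (R(Z) = 21 - 3*Z*6 = 21 - 18*Z)
m(O, K) = 75 + K + O (m(O, K) = (O + K) + (21 - 18*(-3)) = (K + O) + (21 + 54) = (K + O) + 75 = 75 + K + O)
n(C) = -5/4 (n(C) = -3/2 + ((C + C)/(C + C))/4 = -3/2 + ((2*C)/((2*C)))/4 = -3/2 + ((2*C)*(1/(2*C)))/4 = -3/2 + (¼)*1 = -3/2 + ¼ = -5/4)
m(194, -74)/(-36336) + n(216)/(-42220) = (75 - 74 + 194)/(-36336) - 5/4/(-42220) = 195*(-1/36336) - 5/4*(-1/42220) = -65/12112 + 1/33776 = -68229/12784216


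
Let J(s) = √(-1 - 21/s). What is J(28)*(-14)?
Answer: -7*I*√7 ≈ -18.52*I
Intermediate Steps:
J(28)*(-14) = √((-21 - 1*28)/28)*(-14) = √((-21 - 28)/28)*(-14) = √((1/28)*(-49))*(-14) = √(-7/4)*(-14) = (I*√7/2)*(-14) = -7*I*√7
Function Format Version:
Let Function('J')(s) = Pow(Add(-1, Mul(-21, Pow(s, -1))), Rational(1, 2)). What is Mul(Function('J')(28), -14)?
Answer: Mul(-7, I, Pow(7, Rational(1, 2))) ≈ Mul(-18.520, I)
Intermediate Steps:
Mul(Function('J')(28), -14) = Mul(Pow(Mul(Pow(28, -1), Add(-21, Mul(-1, 28))), Rational(1, 2)), -14) = Mul(Pow(Mul(Rational(1, 28), Add(-21, -28)), Rational(1, 2)), -14) = Mul(Pow(Mul(Rational(1, 28), -49), Rational(1, 2)), -14) = Mul(Pow(Rational(-7, 4), Rational(1, 2)), -14) = Mul(Mul(Rational(1, 2), I, Pow(7, Rational(1, 2))), -14) = Mul(-7, I, Pow(7, Rational(1, 2)))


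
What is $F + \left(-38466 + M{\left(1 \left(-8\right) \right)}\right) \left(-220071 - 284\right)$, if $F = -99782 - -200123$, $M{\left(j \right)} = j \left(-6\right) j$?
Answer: $8560892091$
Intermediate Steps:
$M{\left(j \right)} = - 6 j^{2}$ ($M{\left(j \right)} = - 6 j j = - 6 j^{2}$)
$F = 100341$ ($F = -99782 + 200123 = 100341$)
$F + \left(-38466 + M{\left(1 \left(-8\right) \right)}\right) \left(-220071 - 284\right) = 100341 + \left(-38466 - 6 \left(1 \left(-8\right)\right)^{2}\right) \left(-220071 - 284\right) = 100341 + \left(-38466 - 6 \left(-8\right)^{2}\right) \left(-220355\right) = 100341 + \left(-38466 - 384\right) \left(-220355\right) = 100341 - -8560791750 = 100341 + 8560791750 = 8560892091$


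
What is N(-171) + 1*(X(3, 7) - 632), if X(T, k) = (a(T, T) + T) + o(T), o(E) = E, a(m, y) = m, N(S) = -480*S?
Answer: 81457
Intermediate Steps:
X(T, k) = 3*T (X(T, k) = (T + T) + T = 2*T + T = 3*T)
N(-171) + 1*(X(3, 7) - 632) = -480*(-171) + 1*(3*3 - 632) = 82080 + 1*(9 - 632) = 82080 + 1*(-623) = 82080 - 623 = 81457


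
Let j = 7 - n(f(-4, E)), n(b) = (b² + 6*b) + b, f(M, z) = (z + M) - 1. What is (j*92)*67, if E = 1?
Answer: 117116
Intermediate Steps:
f(M, z) = -1 + M + z (f(M, z) = (M + z) - 1 = -1 + M + z)
n(b) = b² + 7*b
j = 19 (j = 7 - (-1 - 4 + 1)*(7 + (-1 - 4 + 1)) = 7 - (-4)*(7 - 4) = 7 - (-4)*3 = 7 - 1*(-12) = 7 + 12 = 19)
(j*92)*67 = (19*92)*67 = 1748*67 = 117116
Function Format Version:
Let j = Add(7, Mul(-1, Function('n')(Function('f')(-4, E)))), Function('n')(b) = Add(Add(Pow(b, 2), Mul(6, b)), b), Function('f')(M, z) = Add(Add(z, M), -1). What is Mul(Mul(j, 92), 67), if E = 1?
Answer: 117116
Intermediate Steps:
Function('f')(M, z) = Add(-1, M, z) (Function('f')(M, z) = Add(Add(M, z), -1) = Add(-1, M, z))
Function('n')(b) = Add(Pow(b, 2), Mul(7, b))
j = 19 (j = Add(7, Mul(-1, Mul(Add(-1, -4, 1), Add(7, Add(-1, -4, 1))))) = Add(7, Mul(-1, Mul(-4, Add(7, -4)))) = Add(7, Mul(-1, Mul(-4, 3))) = Add(7, Mul(-1, -12)) = Add(7, 12) = 19)
Mul(Mul(j, 92), 67) = Mul(Mul(19, 92), 67) = Mul(1748, 67) = 117116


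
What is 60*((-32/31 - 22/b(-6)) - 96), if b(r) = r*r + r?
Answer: -181844/31 ≈ -5865.9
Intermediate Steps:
b(r) = r + r**2 (b(r) = r**2 + r = r + r**2)
60*((-32/31 - 22/b(-6)) - 96) = 60*((-32/31 - 22*(-1/(6*(1 - 6)))) - 96) = 60*((-32*1/31 - 22/((-6*(-5)))) - 96) = 60*((-32/31 - 22/30) - 96) = 60*((-32/31 - 22*1/30) - 96) = 60*((-32/31 - 11/15) - 96) = 60*(-821/465 - 96) = 60*(-45461/465) = -181844/31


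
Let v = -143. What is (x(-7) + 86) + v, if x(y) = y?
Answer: -64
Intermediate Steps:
(x(-7) + 86) + v = (-7 + 86) - 143 = 79 - 143 = -64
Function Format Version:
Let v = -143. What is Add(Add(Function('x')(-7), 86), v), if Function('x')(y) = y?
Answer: -64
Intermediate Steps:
Add(Add(Function('x')(-7), 86), v) = Add(Add(-7, 86), -143) = Add(79, -143) = -64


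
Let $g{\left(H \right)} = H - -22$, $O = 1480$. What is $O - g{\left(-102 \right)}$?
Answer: $1560$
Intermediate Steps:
$g{\left(H \right)} = 22 + H$ ($g{\left(H \right)} = H + 22 = 22 + H$)
$O - g{\left(-102 \right)} = 1480 - \left(22 - 102\right) = 1480 - -80 = 1480 + 80 = 1560$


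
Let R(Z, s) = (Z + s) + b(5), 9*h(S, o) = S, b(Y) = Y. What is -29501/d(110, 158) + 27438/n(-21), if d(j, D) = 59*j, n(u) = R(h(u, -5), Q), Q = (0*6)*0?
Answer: 133495463/12980 ≈ 10285.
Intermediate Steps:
h(S, o) = S/9
Q = 0 (Q = 0*0 = 0)
R(Z, s) = 5 + Z + s (R(Z, s) = (Z + s) + 5 = 5 + Z + s)
n(u) = 5 + u/9 (n(u) = 5 + u/9 + 0 = 5 + u/9)
-29501/d(110, 158) + 27438/n(-21) = -29501/(59*110) + 27438/(5 + (⅑)*(-21)) = -29501/6490 + 27438/(5 - 7/3) = -29501*1/6490 + 27438/(8/3) = -29501/6490 + 27438*(3/8) = -29501/6490 + 41157/4 = 133495463/12980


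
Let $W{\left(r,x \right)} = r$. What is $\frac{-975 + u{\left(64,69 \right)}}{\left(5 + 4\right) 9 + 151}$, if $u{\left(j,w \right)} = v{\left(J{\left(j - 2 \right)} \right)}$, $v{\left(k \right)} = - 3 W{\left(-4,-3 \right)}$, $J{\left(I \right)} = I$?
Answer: $- \frac{963}{232} \approx -4.1509$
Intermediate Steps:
$v{\left(k \right)} = 12$ ($v{\left(k \right)} = \left(-3\right) \left(-4\right) = 12$)
$u{\left(j,w \right)} = 12$
$\frac{-975 + u{\left(64,69 \right)}}{\left(5 + 4\right) 9 + 151} = \frac{-975 + 12}{\left(5 + 4\right) 9 + 151} = - \frac{963}{9 \cdot 9 + 151} = - \frac{963}{81 + 151} = - \frac{963}{232}$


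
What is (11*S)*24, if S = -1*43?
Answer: -11352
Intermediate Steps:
S = -43
(11*S)*24 = (11*(-43))*24 = -473*24 = -11352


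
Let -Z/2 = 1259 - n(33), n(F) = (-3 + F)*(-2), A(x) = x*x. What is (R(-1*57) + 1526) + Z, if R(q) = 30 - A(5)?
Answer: -1107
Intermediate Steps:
A(x) = x²
n(F) = 6 - 2*F
Z = -2638 (Z = -2*(1259 - (6 - 2*33)) = -2*(1259 - (6 - 66)) = -2*(1259 - 1*(-60)) = -2*(1259 + 60) = -2*1319 = -2638)
R(q) = 5 (R(q) = 30 - 1*5² = 30 - 1*25 = 30 - 25 = 5)
(R(-1*57) + 1526) + Z = (5 + 1526) - 2638 = 1531 - 2638 = -1107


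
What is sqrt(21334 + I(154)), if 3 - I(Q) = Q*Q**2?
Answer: I*sqrt(3630927) ≈ 1905.5*I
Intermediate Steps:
I(Q) = 3 - Q**3 (I(Q) = 3 - Q*Q**2 = 3 - Q**3)
sqrt(21334 + I(154)) = sqrt(21334 + (3 - 1*154**3)) = sqrt(21334 + (3 - 1*3652264)) = sqrt(21334 + (3 - 3652264)) = sqrt(21334 - 3652261) = sqrt(-3630927) = I*sqrt(3630927)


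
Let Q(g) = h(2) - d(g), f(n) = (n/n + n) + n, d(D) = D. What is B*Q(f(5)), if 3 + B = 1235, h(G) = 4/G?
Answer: -11088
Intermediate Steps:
f(n) = 1 + 2*n (f(n) = (1 + n) + n = 1 + 2*n)
Q(g) = 2 - g (Q(g) = 4/2 - g = 4*(1/2) - g = 2 - g)
B = 1232 (B = -3 + 1235 = 1232)
B*Q(f(5)) = 1232*(2 - (1 + 2*5)) = 1232*(2 - (1 + 10)) = 1232*(2 - 1*11) = 1232*(2 - 11) = 1232*(-9) = -11088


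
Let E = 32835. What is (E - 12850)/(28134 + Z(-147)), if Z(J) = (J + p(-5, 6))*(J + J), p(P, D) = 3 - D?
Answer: 19985/72234 ≈ 0.27667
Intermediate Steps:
Z(J) = 2*J*(-3 + J) (Z(J) = (J + (3 - 1*6))*(J + J) = (J + (3 - 6))*(2*J) = (J - 3)*(2*J) = (-3 + J)*(2*J) = 2*J*(-3 + J))
(E - 12850)/(28134 + Z(-147)) = (32835 - 12850)/(28134 + 2*(-147)*(-3 - 147)) = 19985/(28134 + 2*(-147)*(-150)) = 19985/(28134 + 44100) = 19985/72234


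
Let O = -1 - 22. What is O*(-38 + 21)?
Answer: 391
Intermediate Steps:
O = -23
O*(-38 + 21) = -23*(-38 + 21) = -23*(-17) = 391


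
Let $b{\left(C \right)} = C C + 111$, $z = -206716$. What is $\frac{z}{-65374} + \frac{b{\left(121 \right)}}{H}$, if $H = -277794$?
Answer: $\frac{14115016814}{4540126239} \approx 3.1089$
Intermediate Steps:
$b{\left(C \right)} = 111 + C^{2}$ ($b{\left(C \right)} = C^{2} + 111 = 111 + C^{2}$)
$\frac{z}{-65374} + \frac{b{\left(121 \right)}}{H} = - \frac{206716}{-65374} + \frac{111 + 121^{2}}{-277794} = \left(-206716\right) \left(- \frac{1}{65374}\right) + \left(111 + 14641\right) \left(- \frac{1}{277794}\right) = \frac{103358}{32687} + 14752 \left(- \frac{1}{277794}\right) = \frac{103358}{32687} - \frac{7376}{138897} = \frac{14115016814}{4540126239}$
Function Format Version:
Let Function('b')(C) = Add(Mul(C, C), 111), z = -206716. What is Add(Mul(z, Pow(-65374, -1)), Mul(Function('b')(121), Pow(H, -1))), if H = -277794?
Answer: Rational(14115016814, 4540126239) ≈ 3.1089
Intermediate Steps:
Function('b')(C) = Add(111, Pow(C, 2)) (Function('b')(C) = Add(Pow(C, 2), 111) = Add(111, Pow(C, 2)))
Add(Mul(z, Pow(-65374, -1)), Mul(Function('b')(121), Pow(H, -1))) = Add(Mul(-206716, Pow(-65374, -1)), Mul(Add(111, Pow(121, 2)), Pow(-277794, -1))) = Add(Mul(-206716, Rational(-1, 65374)), Mul(Add(111, 14641), Rational(-1, 277794))) = Add(Rational(103358, 32687), Mul(14752, Rational(-1, 277794))) = Add(Rational(103358, 32687), Rational(-7376, 138897)) = Rational(14115016814, 4540126239)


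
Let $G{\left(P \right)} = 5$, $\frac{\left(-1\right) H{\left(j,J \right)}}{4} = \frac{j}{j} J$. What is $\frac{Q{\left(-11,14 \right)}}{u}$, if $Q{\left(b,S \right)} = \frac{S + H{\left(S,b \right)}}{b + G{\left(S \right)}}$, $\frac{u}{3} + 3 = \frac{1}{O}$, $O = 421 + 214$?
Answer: $\frac{18415}{17136} \approx 1.0746$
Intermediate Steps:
$H{\left(j,J \right)} = - 4 J$ ($H{\left(j,J \right)} = - 4 \frac{j}{j} J = - 4 \cdot 1 J = - 4 J$)
$O = 635$
$u = - \frac{5712}{635}$ ($u = -9 + \frac{3}{635} = - \frac{5712}{635} \approx -8.9953$)
$Q{\left(b,S \right)} = \frac{S - 4 b}{5 + b}$ ($Q{\left(b,S \right)} = \frac{S - 4 b}{b + 5} = \frac{S - 4 b}{5 + b}$)
$\frac{Q{\left(-11,14 \right)}}{u} = \frac{\frac{1}{5 - 11} \left(14 - -44\right)}{- \frac{5712}{635}} = \frac{14 + 44}{-6} \left(- \frac{635}{5712}\right) = \left(- \frac{1}{6}\right) 58 \left(- \frac{635}{5712}\right) = \left(- \frac{29}{3}\right) \left(- \frac{635}{5712}\right) = \frac{18415}{17136}$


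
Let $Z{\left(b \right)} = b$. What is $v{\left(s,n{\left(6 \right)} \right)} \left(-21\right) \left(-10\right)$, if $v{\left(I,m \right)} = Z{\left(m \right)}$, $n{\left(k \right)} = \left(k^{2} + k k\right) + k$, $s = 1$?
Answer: $16380$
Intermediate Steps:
$n{\left(k \right)} = k + 2 k^{2}$ ($n{\left(k \right)} = \left(k^{2} + k^{2}\right) + k = 2 k^{2} + k = k + 2 k^{2}$)
$v{\left(I,m \right)} = m$
$v{\left(s,n{\left(6 \right)} \right)} \left(-21\right) \left(-10\right) = 6 \left(1 + 2 \cdot 6\right) \left(-21\right) \left(-10\right) = 6 \left(1 + 12\right) \left(-21\right) \left(-10\right) = 6 \cdot 13 \left(-21\right) \left(-10\right) = 78 \left(-21\right) \left(-10\right) = \left(-1638\right) \left(-10\right) = 16380$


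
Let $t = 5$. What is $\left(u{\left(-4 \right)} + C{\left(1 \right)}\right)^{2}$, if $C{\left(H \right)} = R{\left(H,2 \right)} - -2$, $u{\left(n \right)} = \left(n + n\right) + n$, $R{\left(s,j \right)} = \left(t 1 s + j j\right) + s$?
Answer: $0$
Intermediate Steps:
$R{\left(s,j \right)} = j^{2} + 6 s$ ($R{\left(s,j \right)} = \left(5 \cdot 1 s + j j\right) + s = \left(5 s + j^{2}\right) + s = \left(j^{2} + 5 s\right) + s = j^{2} + 6 s$)
$u{\left(n \right)} = 3 n$ ($u{\left(n \right)} = 2 n + n = 3 n$)
$C{\left(H \right)} = 6 + 6 H$ ($C{\left(H \right)} = \left(2^{2} + 6 H\right) - -2 = \left(4 + 6 H\right) + 2 = 6 + 6 H$)
$\left(u{\left(-4 \right)} + C{\left(1 \right)}\right)^{2} = \left(3 \left(-4\right) + \left(6 + 6 \cdot 1\right)\right)^{2} = \left(-12 + \left(6 + 6\right)\right)^{2} = \left(-12 + 12\right)^{2} = 0^{2} = 0$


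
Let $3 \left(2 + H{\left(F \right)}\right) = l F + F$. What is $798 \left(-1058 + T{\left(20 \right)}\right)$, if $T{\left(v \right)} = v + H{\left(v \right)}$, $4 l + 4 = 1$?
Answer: $-828590$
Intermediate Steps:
$l = - \frac{3}{4}$ ($l = -1 + \frac{1}{4} \cdot 1 = -1 + \frac{1}{4} = - \frac{3}{4} \approx -0.75$)
$H{\left(F \right)} = -2 + \frac{F}{12}$ ($H{\left(F \right)} = -2 + \frac{- \frac{3 F}{4} + F}{3} = -2 + \frac{\frac{1}{4} F}{3} = -2 + \frac{F}{12}$)
$T{\left(v \right)} = -2 + \frac{13 v}{12}$ ($T{\left(v \right)} = v + \left(-2 + \frac{v}{12}\right) = -2 + \frac{13 v}{12}$)
$798 \left(-1058 + T{\left(20 \right)}\right) = 798 \left(-1058 + \left(-2 + \frac{13}{12} \cdot 20\right)\right) = 798 \left(-1058 + \left(-2 + \frac{65}{3}\right)\right) = 798 \left(-1058 + \frac{59}{3}\right) = 798 \left(- \frac{3115}{3}\right) = -828590$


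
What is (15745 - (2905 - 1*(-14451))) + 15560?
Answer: 13949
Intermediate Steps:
(15745 - (2905 - 1*(-14451))) + 15560 = (15745 - (2905 + 14451)) + 15560 = (15745 - 1*17356) + 15560 = (15745 - 17356) + 15560 = -1611 + 15560 = 13949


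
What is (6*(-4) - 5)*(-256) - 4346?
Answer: 3078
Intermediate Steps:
(6*(-4) - 5)*(-256) - 4346 = (-24 - 5)*(-256) - 4346 = -29*(-256) - 4346 = 7424 - 4346 = 3078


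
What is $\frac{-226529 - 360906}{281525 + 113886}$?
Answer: $- \frac{587435}{395411} \approx -1.4856$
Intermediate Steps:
$\frac{-226529 - 360906}{281525 + 113886} = - \frac{587435}{395411}$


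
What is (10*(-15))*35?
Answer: -5250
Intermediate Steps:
(10*(-15))*35 = -150*35 = -5250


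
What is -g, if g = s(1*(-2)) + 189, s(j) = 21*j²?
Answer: -273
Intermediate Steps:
g = 273 (g = 21*(1*(-2))² + 189 = 21*(-2)² + 189 = 21*4 + 189 = 84 + 189 = 273)
-g = -1*273 = -273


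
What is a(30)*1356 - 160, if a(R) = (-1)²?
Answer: 1196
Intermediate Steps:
a(R) = 1
a(30)*1356 - 160 = 1*1356 - 160 = 1356 - 160 = 1196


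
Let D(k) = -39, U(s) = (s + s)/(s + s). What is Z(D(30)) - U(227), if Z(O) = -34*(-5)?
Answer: 169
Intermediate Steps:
U(s) = 1 (U(s) = (2*s)/((2*s)) = (2*s)*(1/(2*s)) = 1)
Z(O) = 170
Z(D(30)) - U(227) = 170 - 1*1 = 170 - 1 = 169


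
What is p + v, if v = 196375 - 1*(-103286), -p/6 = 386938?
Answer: -2021967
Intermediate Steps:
p = -2321628 (p = -6*386938 = -2321628)
v = 299661 (v = 196375 + 103286 = 299661)
p + v = -2321628 + 299661 = -2021967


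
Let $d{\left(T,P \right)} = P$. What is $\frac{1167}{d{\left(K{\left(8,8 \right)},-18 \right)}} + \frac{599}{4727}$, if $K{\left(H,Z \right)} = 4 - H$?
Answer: $- \frac{1835209}{28362} \approx -64.707$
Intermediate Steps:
$\frac{1167}{d{\left(K{\left(8,8 \right)},-18 \right)}} + \frac{599}{4727} = \frac{1167}{-18} + \frac{599}{4727} = 1167 \left(- \frac{1}{18}\right) + 599 \cdot \frac{1}{4727} = - \frac{389}{6} + \frac{599}{4727} = - \frac{1835209}{28362}$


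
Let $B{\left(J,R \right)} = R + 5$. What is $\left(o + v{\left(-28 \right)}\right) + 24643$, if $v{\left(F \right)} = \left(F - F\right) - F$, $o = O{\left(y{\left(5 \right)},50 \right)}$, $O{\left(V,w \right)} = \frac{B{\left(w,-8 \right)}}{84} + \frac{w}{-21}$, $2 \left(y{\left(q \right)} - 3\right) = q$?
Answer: $\frac{296023}{12} \approx 24669.0$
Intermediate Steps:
$B{\left(J,R \right)} = 5 + R$
$y{\left(q \right)} = 3 + \frac{q}{2}$
$O{\left(V,w \right)} = - \frac{1}{28} - \frac{w}{21}$ ($O{\left(V,w \right)} = \frac{5 - 8}{84} + \frac{w}{-21} = \left(-3\right) \frac{1}{84} + w \left(- \frac{1}{21}\right) = - \frac{1}{28} - \frac{w}{21}$)
$o = - \frac{29}{12}$ ($o = - \frac{1}{28} - \frac{50}{21} = - \frac{29}{12} \approx -2.4167$)
$v{\left(F \right)} = - F$ ($v{\left(F \right)} = 0 - F = - F$)
$\left(o + v{\left(-28 \right)}\right) + 24643 = \left(- \frac{29}{12} - -28\right) + 24643 = \left(- \frac{29}{12} + 28\right) + 24643 = \frac{307}{12} + 24643 = \frac{296023}{12}$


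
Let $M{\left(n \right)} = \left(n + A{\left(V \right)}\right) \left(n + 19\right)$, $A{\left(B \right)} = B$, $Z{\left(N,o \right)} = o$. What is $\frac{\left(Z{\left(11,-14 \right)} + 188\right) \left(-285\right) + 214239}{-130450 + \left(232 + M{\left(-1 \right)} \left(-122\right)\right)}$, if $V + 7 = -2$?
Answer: $- \frac{54883}{36086} \approx -1.5209$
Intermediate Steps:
$V = -9$ ($V = -7 - 2 = -9$)
$M{\left(n \right)} = \left(-9 + n\right) \left(19 + n\right)$ ($M{\left(n \right)} = \left(n - 9\right) \left(n + 19\right) = \left(-9 + n\right) \left(19 + n\right)$)
$\frac{\left(Z{\left(11,-14 \right)} + 188\right) \left(-285\right) + 214239}{-130450 + \left(232 + M{\left(-1 \right)} \left(-122\right)\right)} = \frac{\left(-14 + 188\right) \left(-285\right) + 214239}{-130450 + \left(232 + \left(-171 + \left(-1\right)^{2} + 10 \left(-1\right)\right) \left(-122\right)\right)} = \frac{174 \left(-285\right) + 214239}{-130450 + \left(232 + \left(-171 + 1 - 10\right) \left(-122\right)\right)} = \frac{-49590 + 214239}{-130450 + \left(232 - -21960\right)} = \frac{164649}{-130450 + \left(232 + 21960\right)} = \frac{164649}{-130450 + 22192} = \frac{164649}{-108258} = 164649 \left(- \frac{1}{108258}\right) = - \frac{54883}{36086}$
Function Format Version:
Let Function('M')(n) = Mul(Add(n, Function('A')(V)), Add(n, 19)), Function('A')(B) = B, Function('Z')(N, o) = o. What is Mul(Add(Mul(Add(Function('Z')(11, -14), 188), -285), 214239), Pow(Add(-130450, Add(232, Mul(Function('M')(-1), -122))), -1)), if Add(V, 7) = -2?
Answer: Rational(-54883, 36086) ≈ -1.5209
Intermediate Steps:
V = -9 (V = Add(-7, -2) = -9)
Function('M')(n) = Mul(Add(-9, n), Add(19, n)) (Function('M')(n) = Mul(Add(n, -9), Add(n, 19)) = Mul(Add(-9, n), Add(19, n)))
Mul(Add(Mul(Add(Function('Z')(11, -14), 188), -285), 214239), Pow(Add(-130450, Add(232, Mul(Function('M')(-1), -122))), -1)) = Mul(Add(Mul(Add(-14, 188), -285), 214239), Pow(Add(-130450, Add(232, Mul(Add(-171, Pow(-1, 2), Mul(10, -1)), -122))), -1)) = Mul(Add(Mul(174, -285), 214239), Pow(Add(-130450, Add(232, Mul(Add(-171, 1, -10), -122))), -1)) = Mul(Add(-49590, 214239), Pow(Add(-130450, Add(232, Mul(-180, -122))), -1)) = Mul(164649, Pow(Add(-130450, Add(232, 21960)), -1)) = Mul(164649, Pow(Add(-130450, 22192), -1)) = Mul(164649, Pow(-108258, -1)) = Mul(164649, Rational(-1, 108258)) = Rational(-54883, 36086)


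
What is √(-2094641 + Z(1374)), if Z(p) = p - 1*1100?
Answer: I*√2094367 ≈ 1447.2*I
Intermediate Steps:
Z(p) = -1100 + p (Z(p) = p - 1100 = -1100 + p)
√(-2094641 + Z(1374)) = √(-2094641 + (-1100 + 1374)) = √(-2094641 + 274) = √(-2094367) = I*√2094367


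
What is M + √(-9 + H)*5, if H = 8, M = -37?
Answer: -37 + 5*I ≈ -37.0 + 5.0*I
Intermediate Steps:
M + √(-9 + H)*5 = -37 + √(-9 + 8)*5 = -37 + √(-1)*5 = -37 + I*5 = -37 + 5*I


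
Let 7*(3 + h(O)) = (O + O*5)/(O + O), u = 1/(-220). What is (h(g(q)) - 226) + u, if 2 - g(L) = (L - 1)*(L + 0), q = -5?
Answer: -352007/1540 ≈ -228.58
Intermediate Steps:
u = -1/220 ≈ -0.0045455
g(L) = 2 - L*(-1 + L) (g(L) = 2 - (L - 1)*(L + 0) = 2 - (-1 + L)*L = 2 - L*(-1 + L))
h(O) = -18/7 (h(O) = -3 + ((O + O*5)/(O + O))/7 = -3 + ((O + 5*O)/((2*O)))/7 = -3 + ((6*O)*(1/(2*O)))/7 = -3 + (1/7)*3 = -3 + 3/7 = -18/7)
(h(g(q)) - 226) + u = (-18/7 - 226) - 1/220 = -1600/7 - 1/220 = -352007/1540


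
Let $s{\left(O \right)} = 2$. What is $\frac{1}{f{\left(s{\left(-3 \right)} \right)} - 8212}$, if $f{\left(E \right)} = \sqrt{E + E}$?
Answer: $- \frac{1}{8210} \approx -0.0001218$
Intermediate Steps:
$f{\left(E \right)} = \sqrt{2} \sqrt{E}$ ($f{\left(E \right)} = \sqrt{2 E} = \sqrt{2} \sqrt{E}$)
$\frac{1}{f{\left(s{\left(-3 \right)} \right)} - 8212} = \frac{1}{\sqrt{2} \sqrt{2} - 8212} = \frac{1}{2 - 8212} = \frac{1}{-8210} = - \frac{1}{8210}$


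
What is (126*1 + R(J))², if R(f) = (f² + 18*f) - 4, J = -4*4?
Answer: 8100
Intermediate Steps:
J = -16
R(f) = -4 + f² + 18*f
(126*1 + R(J))² = (126*1 + (-4 + (-16)² + 18*(-16)))² = (126 + (-4 + 256 - 288))² = (126 - 36)² = 90² = 8100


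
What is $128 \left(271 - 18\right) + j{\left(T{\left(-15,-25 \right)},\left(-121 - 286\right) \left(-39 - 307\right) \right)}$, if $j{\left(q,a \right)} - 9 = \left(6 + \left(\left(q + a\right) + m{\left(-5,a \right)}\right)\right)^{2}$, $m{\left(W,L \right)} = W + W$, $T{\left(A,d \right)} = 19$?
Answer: $19835092962$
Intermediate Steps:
$m{\left(W,L \right)} = 2 W$
$j{\left(q,a \right)} = 9 + \left(-4 + a + q\right)^{2}$ ($j{\left(q,a \right)} = 9 + \left(6 + \left(\left(q + a\right) + 2 \left(-5\right)\right)\right)^{2} = 9 + \left(6 - \left(10 - a - q\right)\right)^{2} = 9 + \left(6 + \left(-10 + a + q\right)\right)^{2} = 9 + \left(-4 + a + q\right)^{2}$)
$128 \left(271 - 18\right) + j{\left(T{\left(-15,-25 \right)},\left(-121 - 286\right) \left(-39 - 307\right) \right)} = 128 \left(271 - 18\right) + \left(9 + \left(-4 + \left(-121 - 286\right) \left(-39 - 307\right) + 19\right)^{2}\right) = 128 \cdot 253 + \left(9 + \left(-4 - -140822 + 19\right)^{2}\right) = 32384 + \left(9 + \left(-4 + 140822 + 19\right)^{2}\right) = 32384 + \left(9 + 140837^{2}\right) = 32384 + \left(9 + 19835060569\right) = 32384 + 19835060578 = 19835092962$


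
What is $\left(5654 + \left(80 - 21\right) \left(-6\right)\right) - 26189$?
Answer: $-20889$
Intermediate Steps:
$\left(5654 + \left(80 - 21\right) \left(-6\right)\right) - 26189 = \left(5654 + 59 \left(-6\right)\right) - 26189 = \left(5654 - 354\right) - 26189 = 5300 - 26189 = -20889$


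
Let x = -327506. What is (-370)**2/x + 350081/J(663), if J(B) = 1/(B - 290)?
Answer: 21382901550939/163753 ≈ 1.3058e+8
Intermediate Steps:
J(B) = 1/(-290 + B)
(-370)**2/x + 350081/J(663) = (-370)**2/(-327506) + 350081/(1/(-290 + 663)) = 136900*(-1/327506) + 350081/(1/373) = -68450/163753 + 350081/(1/373) = -68450/163753 + 350081*373 = -68450/163753 + 130580213 = 21382901550939/163753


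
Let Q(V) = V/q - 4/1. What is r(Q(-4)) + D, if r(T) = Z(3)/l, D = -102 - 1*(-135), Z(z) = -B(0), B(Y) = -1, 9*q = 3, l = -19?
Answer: 626/19 ≈ 32.947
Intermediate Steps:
q = ⅓ (q = (⅑)*3 = ⅓ ≈ 0.33333)
Z(z) = 1 (Z(z) = -1*(-1) = 1)
Q(V) = -4 + 3*V (Q(V) = V/(⅓) - 4/1 = V*3 - 4*1 = 3*V - 4 = -4 + 3*V)
D = 33 (D = -102 + 135 = 33)
r(T) = -1/19 (r(T) = 1/(-19) = 1*(-1/19) = -1/19)
r(Q(-4)) + D = -1/19 + 33 = 626/19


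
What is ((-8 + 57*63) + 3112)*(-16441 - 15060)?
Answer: -210899195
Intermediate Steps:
((-8 + 57*63) + 3112)*(-16441 - 15060) = ((-8 + 3591) + 3112)*(-31501) = (3583 + 3112)*(-31501) = 6695*(-31501) = -210899195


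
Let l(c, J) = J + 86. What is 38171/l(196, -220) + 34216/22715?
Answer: -123209903/434830 ≈ -283.35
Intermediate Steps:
l(c, J) = 86 + J
38171/l(196, -220) + 34216/22715 = 38171/(86 - 220) + 34216/22715 = 38171/(-134) + 34216*(1/22715) = 38171*(-1/134) + 4888/3245 = -38171/134 + 4888/3245 = -123209903/434830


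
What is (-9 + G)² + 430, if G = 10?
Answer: 431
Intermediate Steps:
(-9 + G)² + 430 = (-9 + 10)² + 430 = 1² + 430 = 1 + 430 = 431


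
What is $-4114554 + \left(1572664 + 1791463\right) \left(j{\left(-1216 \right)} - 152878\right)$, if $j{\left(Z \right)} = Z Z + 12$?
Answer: $4460121820776$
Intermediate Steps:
$j{\left(Z \right)} = 12 + Z^{2}$ ($j{\left(Z \right)} = Z^{2} + 12 = 12 + Z^{2}$)
$-4114554 + \left(1572664 + 1791463\right) \left(j{\left(-1216 \right)} - 152878\right) = -4114554 + \left(1572664 + 1791463\right) \left(\left(12 + \left(-1216\right)^{2}\right) - 152878\right) = -4114554 + 3364127 \left(\left(12 + 1478656\right) - 152878\right) = -4114554 + 3364127 \left(1478668 - 152878\right) = -4114554 + 3364127 \cdot 1325790 = -4114554 + 4460125935330 = 4460121820776$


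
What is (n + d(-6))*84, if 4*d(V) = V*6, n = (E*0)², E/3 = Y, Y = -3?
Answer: -756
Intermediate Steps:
E = -9 (E = 3*(-3) = -9)
n = 0 (n = (-9*0)² = 0² = 0)
d(V) = 3*V/2 (d(V) = (V*6)/4 = (6*V)/4 = 3*V/2)
(n + d(-6))*84 = (0 + (3/2)*(-6))*84 = (0 - 9)*84 = -9*84 = -756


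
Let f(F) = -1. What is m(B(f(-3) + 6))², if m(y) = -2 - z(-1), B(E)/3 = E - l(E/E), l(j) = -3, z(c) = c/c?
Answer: 9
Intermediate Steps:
z(c) = 1
B(E) = 9 + 3*E (B(E) = 3*(E - 1*(-3)) = 3*(E + 3) = 3*(3 + E) = 9 + 3*E)
m(y) = -3 (m(y) = -2 - 1*1 = -2 - 1 = -3)
m(B(f(-3) + 6))² = (-3)² = 9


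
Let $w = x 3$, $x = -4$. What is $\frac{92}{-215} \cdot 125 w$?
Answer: $\frac{27600}{43} \approx 641.86$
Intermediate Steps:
$w = -12$ ($w = \left(-4\right) 3 = -12$)
$\frac{92}{-215} \cdot 125 w = \frac{92}{-215} \cdot 125 \left(-12\right) = 92 \left(- \frac{1}{215}\right) 125 \left(-12\right) = \left(- \frac{92}{215}\right) 125 \left(-12\right) = \left(- \frac{2300}{43}\right) \left(-12\right) = \frac{27600}{43}$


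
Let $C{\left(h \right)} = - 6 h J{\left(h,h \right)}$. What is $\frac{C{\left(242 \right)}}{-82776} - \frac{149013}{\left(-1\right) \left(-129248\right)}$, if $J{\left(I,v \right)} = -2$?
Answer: $- \frac{529584845}{445776352} \approx -1.188$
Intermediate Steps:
$C{\left(h \right)} = 12 h$ ($C{\left(h \right)} = - 6 h \left(-2\right) = 12 h$)
$\frac{C{\left(242 \right)}}{-82776} - \frac{149013}{\left(-1\right) \left(-129248\right)} = \frac{12 \cdot 242}{-82776} - \frac{149013}{\left(-1\right) \left(-129248\right)} = 2904 \left(- \frac{1}{82776}\right) - \frac{149013}{129248} = - \frac{121}{3449} - \frac{149013}{129248} = - \frac{529584845}{445776352}$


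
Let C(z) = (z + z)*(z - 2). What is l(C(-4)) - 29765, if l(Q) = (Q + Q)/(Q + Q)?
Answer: -29764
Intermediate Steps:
C(z) = 2*z*(-2 + z) (C(z) = (2*z)*(-2 + z) = 2*z*(-2 + z))
l(Q) = 1 (l(Q) = (2*Q)/((2*Q)) = (2*Q)*(1/(2*Q)) = 1)
l(C(-4)) - 29765 = 1 - 29765 = -29764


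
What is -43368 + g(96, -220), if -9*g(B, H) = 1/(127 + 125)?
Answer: -98358625/2268 ≈ -43368.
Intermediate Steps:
g(B, H) = -1/2268 (g(B, H) = -1/(9*(127 + 125)) = -⅑/252 = -⅑*1/252 = -1/2268)
-43368 + g(96, -220) = -43368 - 1/2268 = -98358625/2268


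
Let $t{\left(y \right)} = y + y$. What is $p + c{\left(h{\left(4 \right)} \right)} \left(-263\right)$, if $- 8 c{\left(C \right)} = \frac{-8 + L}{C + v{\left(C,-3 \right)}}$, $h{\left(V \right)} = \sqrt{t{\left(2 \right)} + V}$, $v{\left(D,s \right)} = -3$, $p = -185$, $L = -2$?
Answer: $\frac{3205}{4} + \frac{1315 \sqrt{2}}{2} \approx 1731.1$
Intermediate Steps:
$t{\left(y \right)} = 2 y$
$h{\left(V \right)} = \sqrt{4 + V}$ ($h{\left(V \right)} = \sqrt{2 \cdot 2 + V} = \sqrt{4 + V}$)
$c{\left(C \right)} = \frac{5}{4 \left(-3 + C\right)}$ ($c{\left(C \right)} = - \frac{\left(-8 - 2\right) \frac{1}{C - 3}}{8} = - \frac{\left(-10\right) \frac{1}{-3 + C}}{8} = \frac{5}{4 \left(-3 + C\right)}$)
$p + c{\left(h{\left(4 \right)} \right)} \left(-263\right) = -185 + \frac{5}{4 \left(-3 + \sqrt{4 + 4}\right)} \left(-263\right) = -185 + \frac{5}{4 \left(-3 + \sqrt{8}\right)} \left(-263\right) = -185 + \frac{5}{4 \left(-3 + 2 \sqrt{2}\right)} \left(-263\right) = -185 - \frac{1315}{4 \left(-3 + 2 \sqrt{2}\right)}$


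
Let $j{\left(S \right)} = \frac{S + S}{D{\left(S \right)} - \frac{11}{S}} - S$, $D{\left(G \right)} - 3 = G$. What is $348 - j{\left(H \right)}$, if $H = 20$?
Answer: $\frac{164432}{449} \approx 366.22$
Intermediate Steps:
$D{\left(G \right)} = 3 + G$
$j{\left(S \right)} = - S + \frac{2 S}{3 + S - \frac{11}{S}}$ ($j{\left(S \right)} = \frac{S + S}{\left(3 + S\right) - \frac{11}{S}} - S = \frac{2 S}{3 + S - \frac{11}{S}} - S = - S + \frac{2 S}{3 + S - \frac{11}{S}}$)
$348 - j{\left(H \right)} = 348 - \frac{20 \left(11 - 20 - 20^{2}\right)}{-11 + 20^{2} + 3 \cdot 20} = 348 - \frac{20 \left(11 - 20 - 400\right)}{-11 + 400 + 60} = 348 - \frac{20 \left(11 - 20 - 400\right)}{449} = 348 - 20 \cdot \frac{1}{449} \left(-409\right) = 348 - - \frac{8180}{449} = 348 + \frac{8180}{449} = \frac{164432}{449}$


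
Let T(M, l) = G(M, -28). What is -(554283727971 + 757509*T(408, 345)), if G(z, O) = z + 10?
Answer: -554600366733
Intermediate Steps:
G(z, O) = 10 + z
T(M, l) = 10 + M
-(554283727971 + 757509*T(408, 345)) = -757509/(1/(731719 + (10 + 408))) = -757509/(1/(731719 + 418)) = -757509/(1/732137) = -757509/1/732137 = -757509*732137 = -554600366733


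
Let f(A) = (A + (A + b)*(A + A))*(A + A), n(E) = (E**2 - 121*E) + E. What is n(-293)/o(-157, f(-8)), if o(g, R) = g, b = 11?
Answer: -121009/157 ≈ -770.76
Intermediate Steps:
n(E) = E**2 - 120*E
f(A) = 2*A*(A + 2*A*(11 + A)) (f(A) = (A + (A + 11)*(A + A))*(A + A) = (A + (11 + A)*(2*A))*(2*A) = (A + 2*A*(11 + A))*(2*A) = 2*A*(A + 2*A*(11 + A)))
n(-293)/o(-157, f(-8)) = -293*(-120 - 293)/(-157) = -293*(-413)*(-1/157) = 121009*(-1/157) = -121009/157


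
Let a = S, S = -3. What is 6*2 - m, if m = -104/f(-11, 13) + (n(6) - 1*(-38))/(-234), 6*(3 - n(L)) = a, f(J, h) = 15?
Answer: 44719/2340 ≈ 19.111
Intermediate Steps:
a = -3
n(L) = 7/2 (n(L) = 3 - 1/6*(-3) = 3 + 1/2 = 7/2)
m = -16639/2340 (m = -104/15 + (7/2 - 1*(-38))/(-234) = -104*1/15 + (7/2 + 38)*(-1/234) = -104/15 + (83/2)*(-1/234) = -104/15 - 83/468 = -16639/2340 ≈ -7.1107)
6*2 - m = 6*2 - 1*(-16639/2340) = 12 + 16639/2340 = 44719/2340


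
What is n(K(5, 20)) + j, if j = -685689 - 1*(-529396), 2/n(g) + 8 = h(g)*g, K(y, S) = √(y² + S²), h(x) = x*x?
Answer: -11997919825357/76765561 + 4250*√17/76765561 ≈ -1.5629e+5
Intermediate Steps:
h(x) = x²
K(y, S) = √(S² + y²)
n(g) = 2/(-8 + g³) (n(g) = 2/(-8 + g²*g) = 2/(-8 + g³))
j = -156293 (j = -685689 + 529396 = -156293)
n(K(5, 20)) + j = 2/(-8 + (√(20² + 5²))³) - 156293 = 2/(-8 + (√(400 + 25))³) - 156293 = 2/(-8 + (√425)³) - 156293 = 2/(-8 + (5*√17)³) - 156293 = 2/(-8 + 2125*√17) - 156293 = -156293 + 2/(-8 + 2125*√17)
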